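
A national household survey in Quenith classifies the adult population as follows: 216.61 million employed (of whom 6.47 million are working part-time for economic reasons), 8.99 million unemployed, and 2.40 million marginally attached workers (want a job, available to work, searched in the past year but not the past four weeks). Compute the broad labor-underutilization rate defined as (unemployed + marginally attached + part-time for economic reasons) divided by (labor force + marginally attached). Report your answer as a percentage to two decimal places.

Broad underutilization rate ≈ 7.83%.

Labor force = 216.61 + 8.99 = 225.60 million.
Numerator = 8.99 + 2.40 + 6.47 = 17.86 million.
Denominator = 225.60 + 2.40 = 228.00 million.
Broad rate = 17.86 / 228.00 = 7.83%.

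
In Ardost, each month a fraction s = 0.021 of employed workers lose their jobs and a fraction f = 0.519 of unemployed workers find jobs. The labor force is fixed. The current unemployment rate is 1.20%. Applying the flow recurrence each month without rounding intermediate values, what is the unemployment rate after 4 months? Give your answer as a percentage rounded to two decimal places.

With a fixed labor force, u_{t+1} = u_t + s·(1−u_t) − f·u_t = u_t·(1−s−f) + s.
Here 1−s−f = 0.460 and s = 0.021.
u_1 = 0.012000 × 0.460 + 0.021 = 0.026520.
u_2 = 0.026520 × 0.460 + 0.021 = 0.033199.
u_3 = 0.033199 × 0.460 + 0.021 = 0.036272.
u_4 = 0.036272 × 0.460 + 0.021 = 0.037685.

Unemployment rate after four months ≈ 3.77%.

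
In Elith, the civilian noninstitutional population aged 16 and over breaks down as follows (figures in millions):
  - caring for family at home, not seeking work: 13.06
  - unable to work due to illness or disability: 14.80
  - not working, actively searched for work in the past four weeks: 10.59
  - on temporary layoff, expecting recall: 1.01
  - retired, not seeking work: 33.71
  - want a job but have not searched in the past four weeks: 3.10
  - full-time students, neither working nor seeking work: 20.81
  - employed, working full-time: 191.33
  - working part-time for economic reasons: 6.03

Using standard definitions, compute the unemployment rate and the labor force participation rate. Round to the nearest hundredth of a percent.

Employed = 191.33 + 6.03 = 197.36 million (anyone who worked, including part-time for economic reasons, counts as employed).
Unemployed = 10.59 + 1.01 = 11.60 million (jobless and actively searching, or on temporary layoff).
Labor force = 197.36 + 11.60 = 208.96 million.
Not in labor force = 13.06 + 14.80 + 33.71 + 3.10 + 20.81 = 85.48 million (those not working and not actively searching are outside the labor force — including those who want a job but have given up searching).
Civilian working-age population = 208.96 + 85.48 = 294.44 million.
Unemployment rate = 11.60 / 208.96 = 5.55%.
Labor force participation rate = 208.96 / 294.44 = 70.97%.

Unemployment rate ≈ 5.55%; labor force participation rate ≈ 70.97%.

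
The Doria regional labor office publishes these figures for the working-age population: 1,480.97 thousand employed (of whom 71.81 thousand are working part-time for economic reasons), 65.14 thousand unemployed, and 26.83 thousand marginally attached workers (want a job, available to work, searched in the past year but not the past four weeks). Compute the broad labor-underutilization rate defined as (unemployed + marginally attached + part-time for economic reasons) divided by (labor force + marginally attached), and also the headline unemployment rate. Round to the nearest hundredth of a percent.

Broad underutilization rate ≈ 10.41%; headline unemployment rate ≈ 4.21%.

Labor force = 1,480.97 + 65.14 = 1,546.11 thousand.
Numerator = 65.14 + 26.83 + 71.81 = 163.78 thousand.
Denominator = 1,546.11 + 26.83 = 1,572.94 thousand.
Broad rate = 163.78 / 1,572.94 = 10.41%.
Headline unemployment rate = 65.14 / 1,546.11 = 4.21%.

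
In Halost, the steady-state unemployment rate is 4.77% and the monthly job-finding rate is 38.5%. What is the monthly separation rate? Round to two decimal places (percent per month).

From u* = s/(s+f): s = u·f/(1−u).
s = 0.0477 × 38.5 / (1 − 0.0477) = 1.8364 / 0.9523 ≈ 1.93% per month.

Separation rate ≈ 1.93% per month.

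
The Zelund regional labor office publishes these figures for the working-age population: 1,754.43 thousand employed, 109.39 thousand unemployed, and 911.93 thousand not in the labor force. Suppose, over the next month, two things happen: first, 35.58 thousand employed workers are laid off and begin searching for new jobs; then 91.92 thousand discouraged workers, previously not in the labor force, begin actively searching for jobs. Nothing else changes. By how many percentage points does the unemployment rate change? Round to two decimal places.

Initially, labor force = 1,754.43 + 109.39 = 1,863.82 thousand, so u = 109.39/1,863.82 = 5.87%.
After the first change, employed falls and unemployed rises by 35.58; labor force unchanged → E = 1,718.85, U = 144.97, labor force = 1,863.82 thousand.
After the second change, unemployed and labor force both rise by 91.92 → E = 1,718.85, U = 236.89, labor force = 1,955.74 thousand.
New unemployment rate = 236.89 / 1,955.74 = 12.11%.
Change = 12.11% − 5.87% = +6.24 percentage points.

The unemployment rate changes by +6.24 percentage points.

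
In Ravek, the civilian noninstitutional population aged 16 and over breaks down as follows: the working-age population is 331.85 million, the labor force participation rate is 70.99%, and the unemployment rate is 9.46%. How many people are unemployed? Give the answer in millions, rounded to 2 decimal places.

About 22.29 million are unemployed.

Labor force = 0.7099 × 331.85 = 235.58 million.
Unemployed = 0.0946 × 235.58 ≈ 22.29 million.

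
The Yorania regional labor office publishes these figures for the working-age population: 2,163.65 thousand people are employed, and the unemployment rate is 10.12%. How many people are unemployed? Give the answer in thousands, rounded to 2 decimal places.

About 243.62 thousand are unemployed.

Let U be the number unemployed. The labor force is E + U, and U/(E+U) = 0.1012.
So U = 0.1012 × 2,163.65 / (1 − 0.1012) = 218.9614 / 0.8988 ≈ 243.62 thousand.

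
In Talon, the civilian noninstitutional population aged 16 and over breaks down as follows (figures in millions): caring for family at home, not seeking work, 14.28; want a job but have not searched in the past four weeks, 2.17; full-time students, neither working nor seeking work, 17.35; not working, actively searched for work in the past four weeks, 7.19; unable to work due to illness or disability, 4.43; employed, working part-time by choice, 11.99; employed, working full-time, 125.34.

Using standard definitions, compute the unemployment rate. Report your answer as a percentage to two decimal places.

Unemployment rate ≈ 4.98%.

Employed = 11.99 + 125.34 = 137.33 million.
Unemployed = 7.19 million.
Labor force = 137.33 + 7.19 = 144.52 million.
Unemployment rate = 7.19 / 144.52 = 4.98%.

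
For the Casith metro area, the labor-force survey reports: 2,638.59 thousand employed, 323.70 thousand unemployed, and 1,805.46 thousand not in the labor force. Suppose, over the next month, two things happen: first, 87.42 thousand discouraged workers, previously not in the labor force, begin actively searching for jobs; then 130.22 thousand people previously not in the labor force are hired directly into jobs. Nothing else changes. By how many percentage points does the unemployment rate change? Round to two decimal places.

The unemployment rate changes by +2.00 percentage points.

Initially, labor force = 2,638.59 + 323.70 = 2,962.29 thousand, so u = 323.70/2,962.29 = 10.93%.
After the first change, unemployed and labor force both rise by 87.42 → E = 2,638.59, U = 411.12, labor force = 3,049.71 thousand.
After the second change, employed and labor force both rise by 130.22; unemployed unchanged → E = 2,768.81, U = 411.12, labor force = 3,179.93 thousand.
New unemployment rate = 411.12 / 3,179.93 = 12.93%.
Change = 12.93% − 10.93% = +2.00 percentage points.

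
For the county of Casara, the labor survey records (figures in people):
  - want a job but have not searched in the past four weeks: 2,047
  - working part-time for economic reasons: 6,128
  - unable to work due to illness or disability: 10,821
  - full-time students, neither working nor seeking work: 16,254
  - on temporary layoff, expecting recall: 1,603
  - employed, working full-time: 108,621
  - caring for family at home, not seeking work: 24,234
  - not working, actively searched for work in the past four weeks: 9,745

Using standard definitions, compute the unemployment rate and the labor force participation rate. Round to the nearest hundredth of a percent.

Unemployment rate ≈ 9.00%; labor force participation rate ≈ 70.27%.

Employed = 6,128 + 108,621 = 114,749 (anyone who worked, including part-time for economic reasons, counts as employed).
Unemployed = 1,603 + 9,745 = 11,348 (jobless and actively searching, or on temporary layoff).
Labor force = 114,749 + 11,348 = 126,097.
Not in labor force = 2,047 + 10,821 + 16,254 + 24,234 = 53,356 (those not working and not actively searching are outside the labor force — including those who want a job but have given up searching).
Civilian working-age population = 126,097 + 53,356 = 179,453.
Unemployment rate = 11,348 / 126,097 = 9.00%.
Labor force participation rate = 126,097 / 179,453 = 70.27%.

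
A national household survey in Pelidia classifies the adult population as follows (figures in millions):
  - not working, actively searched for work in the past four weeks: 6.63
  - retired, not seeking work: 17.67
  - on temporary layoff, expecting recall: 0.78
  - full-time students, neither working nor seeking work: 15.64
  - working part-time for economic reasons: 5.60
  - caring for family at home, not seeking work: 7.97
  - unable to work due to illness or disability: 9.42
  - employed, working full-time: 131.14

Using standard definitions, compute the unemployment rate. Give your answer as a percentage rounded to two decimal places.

Unemployment rate ≈ 5.14%.

Employed = 5.60 + 131.14 = 136.74 million (anyone who worked, including part-time for economic reasons, counts as employed).
Unemployed = 6.63 + 0.78 = 7.41 million (jobless and actively searching, or on temporary layoff).
Labor force = 136.74 + 7.41 = 144.15 million.
Unemployment rate = 7.41 / 144.15 = 5.14%.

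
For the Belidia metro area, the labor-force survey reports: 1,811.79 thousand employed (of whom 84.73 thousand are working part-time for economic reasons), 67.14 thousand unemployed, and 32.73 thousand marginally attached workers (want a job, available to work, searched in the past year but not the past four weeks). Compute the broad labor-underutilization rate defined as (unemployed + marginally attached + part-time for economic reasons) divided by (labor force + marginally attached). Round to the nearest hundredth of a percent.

Broad underutilization rate ≈ 9.66%.

Labor force = 1,811.79 + 67.14 = 1,878.93 thousand.
Numerator = 67.14 + 32.73 + 84.73 = 184.60 thousand.
Denominator = 1,878.93 + 32.73 = 1,911.66 thousand.
Broad rate = 184.60 / 1,911.66 = 9.66%.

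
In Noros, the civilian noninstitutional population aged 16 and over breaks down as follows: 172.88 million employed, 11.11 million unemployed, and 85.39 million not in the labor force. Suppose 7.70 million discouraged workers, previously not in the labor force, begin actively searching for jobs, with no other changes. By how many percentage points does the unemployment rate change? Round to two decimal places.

Initially, labor force = 172.88 + 11.11 = 183.99 million, so u = 11.11/183.99 = 6.04%.
After the change, unemployed and labor force both rise by 7.70 → E = 172.88, U = 18.81, labor force = 191.69 million.
New unemployment rate = 18.81 / 191.69 = 9.81%.
Change = 9.81% − 6.04% = +3.77 percentage points.

The unemployment rate changes by +3.77 percentage points.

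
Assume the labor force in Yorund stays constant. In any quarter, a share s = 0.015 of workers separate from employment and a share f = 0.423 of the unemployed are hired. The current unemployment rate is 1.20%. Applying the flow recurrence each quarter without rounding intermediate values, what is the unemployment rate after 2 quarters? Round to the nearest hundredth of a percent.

Unemployment rate after two quarters ≈ 2.72%.

With a fixed labor force, u_{t+1} = u_t + s·(1−u_t) − f·u_t = u_t·(1−s−f) + s.
Here 1−s−f = 0.562 and s = 0.015.
u_1 = 0.012000 × 0.562 + 0.015 = 0.021744.
u_2 = 0.021744 × 0.562 + 0.015 = 0.027220.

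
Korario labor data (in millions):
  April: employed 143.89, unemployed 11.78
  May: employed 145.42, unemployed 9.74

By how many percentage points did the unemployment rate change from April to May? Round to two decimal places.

April: labor force = 143.89 + 11.78 = 155.67; u = 11.78/155.67 = 7.57%.
May: labor force = 145.42 + 9.74 = 155.16; u = 9.74/155.16 = 6.28%.
Change = 6.28% − 7.57% = −1.29 pp.

The unemployment rate changed by −1.29 percentage points.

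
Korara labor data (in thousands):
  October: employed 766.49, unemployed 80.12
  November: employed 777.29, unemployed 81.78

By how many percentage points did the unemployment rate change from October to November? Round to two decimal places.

October: labor force = 766.49 + 80.12 = 846.61; u = 80.12/846.61 = 9.46%.
November: labor force = 777.29 + 81.78 = 859.07; u = 81.78/859.07 = 9.52%.
Change = 9.52% − 9.46% = +0.06 pp.

The unemployment rate changed by +0.06 percentage points.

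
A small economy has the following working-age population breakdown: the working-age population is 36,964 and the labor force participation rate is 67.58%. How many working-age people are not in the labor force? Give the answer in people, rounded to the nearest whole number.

About 11,984 are not in the labor force.

Share not in the labor force = 1 − 0.6758 = 0.3242.
Not in labor force = 0.3242 × 36,964 ≈ 11,984.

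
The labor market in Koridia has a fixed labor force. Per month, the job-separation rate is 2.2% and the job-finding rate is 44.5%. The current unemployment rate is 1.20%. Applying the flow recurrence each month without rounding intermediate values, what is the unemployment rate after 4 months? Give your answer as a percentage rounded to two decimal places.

Unemployment rate after four months ≈ 4.43%.

With a fixed labor force, u_{t+1} = u_t + s·(1−u_t) − f·u_t = u_t·(1−s−f) + s.
Here 1−s−f = 0.533 and s = 0.022.
u_1 = 0.012000 × 0.533 + 0.022 = 0.028396.
u_2 = 0.028396 × 0.533 + 0.022 = 0.037135.
u_3 = 0.037135 × 0.533 + 0.022 = 0.041793.
u_4 = 0.041793 × 0.533 + 0.022 = 0.044276.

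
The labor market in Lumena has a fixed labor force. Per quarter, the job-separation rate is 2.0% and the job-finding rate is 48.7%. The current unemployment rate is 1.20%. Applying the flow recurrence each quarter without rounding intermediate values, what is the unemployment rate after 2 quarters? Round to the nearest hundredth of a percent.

Unemployment rate after two quarters ≈ 3.28%.

With a fixed labor force, u_{t+1} = u_t + s·(1−u_t) − f·u_t = u_t·(1−s−f) + s.
Here 1−s−f = 0.493 and s = 0.020.
u_1 = 0.012000 × 0.493 + 0.020 = 0.025916.
u_2 = 0.025916 × 0.493 + 0.020 = 0.032777.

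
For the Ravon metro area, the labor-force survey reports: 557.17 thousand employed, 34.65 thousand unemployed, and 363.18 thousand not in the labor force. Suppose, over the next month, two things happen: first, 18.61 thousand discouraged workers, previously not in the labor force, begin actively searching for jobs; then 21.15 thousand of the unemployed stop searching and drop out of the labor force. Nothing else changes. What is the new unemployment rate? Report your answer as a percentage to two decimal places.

New unemployment rate ≈ 5.45%.

Initially, labor force = 557.17 + 34.65 = 591.82 thousand, so u = 34.65/591.82 = 5.85%.
After the first change, unemployed and labor force both rise by 18.61 → E = 557.17, U = 53.26, labor force = 610.43 thousand.
After the second change, unemployed and labor force both fall by 21.15 → E = 557.17, U = 32.11, labor force = 589.28 thousand.
New unemployment rate = 32.11 / 589.28 = 5.45%.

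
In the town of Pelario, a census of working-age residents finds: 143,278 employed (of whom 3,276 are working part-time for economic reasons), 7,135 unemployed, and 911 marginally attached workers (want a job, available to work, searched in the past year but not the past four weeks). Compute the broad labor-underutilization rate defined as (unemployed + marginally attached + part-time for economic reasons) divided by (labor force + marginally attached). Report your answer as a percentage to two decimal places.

Broad underutilization rate ≈ 7.48%.

Labor force = 143,278 + 7,135 = 150,413.
Numerator = 7,135 + 911 + 3,276 = 11,322.
Denominator = 150,413 + 911 = 151,324.
Broad rate = 11,322 / 151,324 = 7.48%.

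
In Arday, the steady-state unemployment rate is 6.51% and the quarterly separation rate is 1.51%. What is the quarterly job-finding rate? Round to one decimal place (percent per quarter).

Job-finding rate ≈ 21.7% per quarter.

From u* = s/(s+f): f = s·(1−u)/u.
f = 1.51 × (1 − 0.0651) / 0.0651 = 1.4117 / 0.0651 ≈ 21.7% per quarter.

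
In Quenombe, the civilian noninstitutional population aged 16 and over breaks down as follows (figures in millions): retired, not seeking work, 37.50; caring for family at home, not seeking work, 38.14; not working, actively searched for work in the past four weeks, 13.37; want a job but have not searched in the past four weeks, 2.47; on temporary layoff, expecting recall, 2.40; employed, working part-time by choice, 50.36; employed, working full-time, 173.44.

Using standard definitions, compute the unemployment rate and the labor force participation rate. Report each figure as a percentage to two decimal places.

Employed = 50.36 + 173.44 = 223.80 million.
Unemployed = 13.37 + 2.40 = 15.77 million (jobless and actively searching, or on temporary layoff).
Labor force = 223.80 + 15.77 = 239.57 million.
Not in labor force = 37.50 + 38.14 + 2.47 = 78.11 million (those not working and not actively searching are outside the labor force — including those who want a job but have given up searching).
Civilian working-age population = 239.57 + 78.11 = 317.68 million.
Unemployment rate = 15.77 / 239.57 = 6.58%.
Labor force participation rate = 239.57 / 317.68 = 75.41%.

Unemployment rate ≈ 6.58%; labor force participation rate ≈ 75.41%.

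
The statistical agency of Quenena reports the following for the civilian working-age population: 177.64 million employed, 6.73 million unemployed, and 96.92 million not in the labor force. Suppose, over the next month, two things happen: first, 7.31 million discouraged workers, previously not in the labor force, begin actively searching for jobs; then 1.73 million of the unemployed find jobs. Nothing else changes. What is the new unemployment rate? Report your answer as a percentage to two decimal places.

New unemployment rate ≈ 6.42%.

Initially, labor force = 177.64 + 6.73 = 184.37 million, so u = 6.73/184.37 = 3.65%.
After the first change, unemployed and labor force both rise by 7.31 → E = 177.64, U = 14.04, labor force = 191.68 million.
After the second change, unemployed falls and employed rises by 1.73; labor force unchanged → E = 179.37, U = 12.31, labor force = 191.68 million.
New unemployment rate = 12.31 / 191.68 = 6.42%.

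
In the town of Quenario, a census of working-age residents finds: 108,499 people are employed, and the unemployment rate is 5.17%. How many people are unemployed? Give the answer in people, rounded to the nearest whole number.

Let U be the number unemployed. The labor force is E + U, and U/(E+U) = 0.0517.
So U = 0.0517 × 108,499 / (1 − 0.0517) = 5609.40 / 0.9483 ≈ 5,915.

About 5,915 are unemployed.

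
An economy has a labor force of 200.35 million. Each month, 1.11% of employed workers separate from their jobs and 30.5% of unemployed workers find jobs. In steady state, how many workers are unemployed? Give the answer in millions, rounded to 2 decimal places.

About 7.04 million are unemployed in steady state.

Steady-state unemployment rate u* = s/(s+f) = 1.11/(1.11+30.5) = 0.035115.
Unemployed = u* × labor force = 0.035115 × 200.35 ≈ 7.04 million.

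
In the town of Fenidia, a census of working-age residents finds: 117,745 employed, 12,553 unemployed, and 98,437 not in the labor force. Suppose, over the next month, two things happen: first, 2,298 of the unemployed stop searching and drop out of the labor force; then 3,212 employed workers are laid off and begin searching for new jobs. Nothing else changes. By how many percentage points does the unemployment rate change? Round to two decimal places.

The unemployment rate changes by +0.89 percentage points.

Initially, labor force = 117,745 + 12,553 = 130,298, so u = 12,553/130,298 = 9.63%.
After the first change, unemployed and labor force both fall by 2,298 → E = 117,745, U = 10,255, labor force = 128,000.
After the second change, employed falls and unemployed rises by 3,212; labor force unchanged → E = 114,533, U = 13,467, labor force = 128,000.
New unemployment rate = 13,467 / 128,000 = 10.52%.
Change = 10.52% − 9.63% = +0.89 percentage points.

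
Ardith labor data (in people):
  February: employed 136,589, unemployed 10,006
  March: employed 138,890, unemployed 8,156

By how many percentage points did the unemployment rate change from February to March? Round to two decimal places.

The unemployment rate changed by −1.28 percentage points.

February: labor force = 136,589 + 10,006 = 146,595; u = 10,006/146,595 = 6.83%.
March: labor force = 138,890 + 8,156 = 147,046; u = 8,156/147,046 = 5.55%.
Change = 5.55% − 6.83% = −1.28 pp.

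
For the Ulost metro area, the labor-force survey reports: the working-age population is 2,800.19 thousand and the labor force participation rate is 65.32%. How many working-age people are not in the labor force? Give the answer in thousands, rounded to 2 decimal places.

About 971.11 thousand are not in the labor force.

Share not in the labor force = 1 − 0.6532 = 0.3468.
Not in labor force = 0.3468 × 2,800.19 ≈ 971.11 thousand.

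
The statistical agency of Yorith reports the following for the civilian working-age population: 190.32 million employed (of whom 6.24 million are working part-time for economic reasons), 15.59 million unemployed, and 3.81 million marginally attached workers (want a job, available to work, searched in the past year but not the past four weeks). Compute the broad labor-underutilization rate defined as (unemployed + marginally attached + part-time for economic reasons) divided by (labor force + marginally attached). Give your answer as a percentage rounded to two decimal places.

Labor force = 190.32 + 15.59 = 205.91 million.
Numerator = 15.59 + 3.81 + 6.24 = 25.64 million.
Denominator = 205.91 + 3.81 = 209.72 million.
Broad rate = 25.64 / 209.72 = 12.23%.

Broad underutilization rate ≈ 12.23%.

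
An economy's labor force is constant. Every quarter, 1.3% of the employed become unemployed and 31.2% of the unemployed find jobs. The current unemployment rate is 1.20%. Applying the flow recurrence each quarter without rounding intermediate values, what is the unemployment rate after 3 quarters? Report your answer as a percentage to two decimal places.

Unemployment rate after three quarters ≈ 3.14%.

With a fixed labor force, u_{t+1} = u_t + s·(1−u_t) − f·u_t = u_t·(1−s−f) + s.
Here 1−s−f = 0.675 and s = 0.013.
u_1 = 0.012000 × 0.675 + 0.013 = 0.021100.
u_2 = 0.021100 × 0.675 + 0.013 = 0.027243.
u_3 = 0.027243 × 0.675 + 0.013 = 0.031389.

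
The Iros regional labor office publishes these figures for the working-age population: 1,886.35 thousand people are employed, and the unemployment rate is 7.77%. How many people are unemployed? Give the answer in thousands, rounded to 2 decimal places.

About 158.92 thousand are unemployed.

Let U be the number unemployed. The labor force is E + U, and U/(E+U) = 0.0777.
So U = 0.0777 × 1,886.35 / (1 − 0.0777) = 146.5694 / 0.9223 ≈ 158.92 thousand.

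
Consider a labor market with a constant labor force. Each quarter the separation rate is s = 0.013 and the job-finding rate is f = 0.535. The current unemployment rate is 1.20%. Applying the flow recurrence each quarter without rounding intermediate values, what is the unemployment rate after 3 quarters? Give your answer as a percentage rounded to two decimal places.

Unemployment rate after three quarters ≈ 2.26%.

With a fixed labor force, u_{t+1} = u_t + s·(1−u_t) − f·u_t = u_t·(1−s−f) + s.
Here 1−s−f = 0.452 and s = 0.013.
u_1 = 0.012000 × 0.452 + 0.013 = 0.018424.
u_2 = 0.018424 × 0.452 + 0.013 = 0.021328.
u_3 = 0.021328 × 0.452 + 0.013 = 0.022640.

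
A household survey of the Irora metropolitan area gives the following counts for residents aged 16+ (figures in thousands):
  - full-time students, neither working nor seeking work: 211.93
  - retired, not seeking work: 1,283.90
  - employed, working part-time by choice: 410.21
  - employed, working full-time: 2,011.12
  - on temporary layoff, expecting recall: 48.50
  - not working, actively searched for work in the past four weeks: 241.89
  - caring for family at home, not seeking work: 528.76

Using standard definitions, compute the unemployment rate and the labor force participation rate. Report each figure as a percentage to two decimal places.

Employed = 410.21 + 2,011.12 = 2,421.33 thousand.
Unemployed = 48.50 + 241.89 = 290.39 thousand (jobless and actively searching, or on temporary layoff).
Labor force = 2,421.33 + 290.39 = 2,711.72 thousand.
Not in labor force = 211.93 + 1,283.90 + 528.76 = 2,024.59 thousand (those not working and not actively searching are outside the labor force).
Civilian working-age population = 2,711.72 + 2,024.59 = 4,736.31 thousand.
Unemployment rate = 290.39 / 2,711.72 = 10.71%.
Labor force participation rate = 2,711.72 / 4,736.31 = 57.25%.

Unemployment rate ≈ 10.71%; labor force participation rate ≈ 57.25%.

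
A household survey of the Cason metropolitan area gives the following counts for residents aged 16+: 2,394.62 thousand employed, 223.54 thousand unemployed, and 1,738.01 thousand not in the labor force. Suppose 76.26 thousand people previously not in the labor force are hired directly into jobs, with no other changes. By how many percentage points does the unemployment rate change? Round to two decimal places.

The unemployment rate changes by −0.24 percentage points.

Initially, labor force = 2,394.62 + 223.54 = 2,618.16 thousand, so u = 223.54/2,618.16 = 8.54%.
After the change, employed and labor force both rise by 76.26; unemployed unchanged → E = 2,470.88, U = 223.54, labor force = 2,694.42 thousand.
New unemployment rate = 223.54 / 2,694.42 = 8.30%.
Change = 8.30% − 8.54% = −0.24 percentage points.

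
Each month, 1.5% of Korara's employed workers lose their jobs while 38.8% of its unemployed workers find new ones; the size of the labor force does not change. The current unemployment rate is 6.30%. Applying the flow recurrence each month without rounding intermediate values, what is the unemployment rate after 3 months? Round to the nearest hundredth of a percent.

Unemployment rate after three months ≈ 4.27%.

With a fixed labor force, u_{t+1} = u_t + s·(1−u_t) − f·u_t = u_t·(1−s−f) + s.
Here 1−s−f = 0.597 and s = 0.015.
u_1 = 0.063000 × 0.597 + 0.015 = 0.052611.
u_2 = 0.052611 × 0.597 + 0.015 = 0.046409.
u_3 = 0.046409 × 0.597 + 0.015 = 0.042706.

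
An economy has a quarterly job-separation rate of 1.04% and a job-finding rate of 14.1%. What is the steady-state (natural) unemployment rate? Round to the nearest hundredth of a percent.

Steady-state unemployment rate ≈ 6.87%.

At steady state the flows balance: s·E = f·U, so U/(E+U) = s/(s+f).
u* = 1.04 / (1.04 + 14.1) = 1.04 / 15.14 = 6.87%.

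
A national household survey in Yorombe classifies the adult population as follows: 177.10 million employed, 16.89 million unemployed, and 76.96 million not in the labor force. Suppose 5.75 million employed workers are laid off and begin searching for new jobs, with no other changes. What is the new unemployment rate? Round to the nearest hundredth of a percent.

New unemployment rate ≈ 11.67%.

Initially, labor force = 177.10 + 16.89 = 193.99 million, so u = 16.89/193.99 = 8.71%.
After the change, employed falls and unemployed rises by 5.75; labor force unchanged → E = 171.35, U = 22.64, labor force = 193.99 million.
New unemployment rate = 22.64 / 193.99 = 11.67%.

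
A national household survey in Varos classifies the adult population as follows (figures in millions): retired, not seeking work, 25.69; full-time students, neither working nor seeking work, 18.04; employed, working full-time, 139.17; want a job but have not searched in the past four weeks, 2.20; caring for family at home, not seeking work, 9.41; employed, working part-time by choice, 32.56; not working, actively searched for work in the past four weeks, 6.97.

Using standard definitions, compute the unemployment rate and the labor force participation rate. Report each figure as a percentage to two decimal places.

Unemployment rate ≈ 3.90%; labor force participation rate ≈ 76.35%.

Employed = 139.17 + 32.56 = 171.73 million.
Unemployed = 6.97 million.
Labor force = 171.73 + 6.97 = 178.70 million.
Not in labor force = 25.69 + 18.04 + 2.20 + 9.41 = 55.34 million (those not working and not actively searching are outside the labor force — including those who want a job but have given up searching).
Civilian working-age population = 178.70 + 55.34 = 234.04 million.
Unemployment rate = 6.97 / 178.70 = 3.90%.
Labor force participation rate = 178.70 / 234.04 = 76.35%.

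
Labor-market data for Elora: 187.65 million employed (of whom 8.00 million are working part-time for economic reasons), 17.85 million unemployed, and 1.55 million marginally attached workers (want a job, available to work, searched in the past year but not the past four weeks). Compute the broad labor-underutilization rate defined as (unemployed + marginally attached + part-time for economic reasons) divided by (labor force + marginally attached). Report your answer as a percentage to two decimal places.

Broad underutilization rate ≈ 13.23%.

Labor force = 187.65 + 17.85 = 205.50 million.
Numerator = 17.85 + 1.55 + 8.00 = 27.40 million.
Denominator = 205.50 + 1.55 = 207.05 million.
Broad rate = 27.40 / 207.05 = 13.23%.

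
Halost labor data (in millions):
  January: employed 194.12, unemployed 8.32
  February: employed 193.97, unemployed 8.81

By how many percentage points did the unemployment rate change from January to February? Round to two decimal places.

January: labor force = 194.12 + 8.32 = 202.44; u = 8.32/202.44 = 4.11%.
February: labor force = 193.97 + 8.81 = 202.78; u = 8.81/202.78 = 4.34%.
Change = 4.34% − 4.11% = +0.23 pp.

The unemployment rate changed by +0.23 percentage points.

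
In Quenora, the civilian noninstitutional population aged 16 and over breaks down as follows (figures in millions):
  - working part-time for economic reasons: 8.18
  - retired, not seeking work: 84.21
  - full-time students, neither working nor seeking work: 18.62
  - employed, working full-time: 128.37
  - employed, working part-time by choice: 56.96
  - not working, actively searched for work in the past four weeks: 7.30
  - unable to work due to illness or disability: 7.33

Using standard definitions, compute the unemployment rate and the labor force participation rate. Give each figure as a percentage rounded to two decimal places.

Employed = 8.18 + 128.37 + 56.96 = 193.51 million (anyone who worked, including part-time for economic reasons, counts as employed).
Unemployed = 7.30 million.
Labor force = 193.51 + 7.30 = 200.81 million.
Not in labor force = 84.21 + 18.62 + 7.33 = 110.16 million (those not working and not actively searching are outside the labor force).
Civilian working-age population = 200.81 + 110.16 = 310.97 million.
Unemployment rate = 7.30 / 200.81 = 3.64%.
Labor force participation rate = 200.81 / 310.97 = 64.58%.

Unemployment rate ≈ 3.64%; labor force participation rate ≈ 64.58%.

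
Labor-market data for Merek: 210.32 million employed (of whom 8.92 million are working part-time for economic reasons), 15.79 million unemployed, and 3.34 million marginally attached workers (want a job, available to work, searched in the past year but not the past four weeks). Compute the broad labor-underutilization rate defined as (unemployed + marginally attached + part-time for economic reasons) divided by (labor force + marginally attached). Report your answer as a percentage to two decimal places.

Labor force = 210.32 + 15.79 = 226.11 million.
Numerator = 15.79 + 3.34 + 8.92 = 28.05 million.
Denominator = 226.11 + 3.34 = 229.45 million.
Broad rate = 28.05 / 229.45 = 12.22%.

Broad underutilization rate ≈ 12.22%.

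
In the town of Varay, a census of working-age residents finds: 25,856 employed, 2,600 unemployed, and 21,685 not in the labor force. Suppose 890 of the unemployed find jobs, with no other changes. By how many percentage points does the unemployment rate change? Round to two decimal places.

The unemployment rate changes by −3.13 percentage points.

Initially, labor force = 25,856 + 2,600 = 28,456, so u = 2,600/28,456 = 9.14%.
After the change, unemployed falls and employed rises by 890; labor force unchanged → E = 26,746, U = 1,710, labor force = 28,456.
New unemployment rate = 1,710 / 28,456 = 6.01%.
Change = 6.01% − 9.14% = −3.13 percentage points.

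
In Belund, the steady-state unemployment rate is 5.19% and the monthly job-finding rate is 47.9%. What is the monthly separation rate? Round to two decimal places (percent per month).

Separation rate ≈ 2.62% per month.

From u* = s/(s+f): s = u·f/(1−u).
s = 0.0519 × 47.9 / (1 − 0.0519) = 2.4860 / 0.9481 ≈ 2.62% per month.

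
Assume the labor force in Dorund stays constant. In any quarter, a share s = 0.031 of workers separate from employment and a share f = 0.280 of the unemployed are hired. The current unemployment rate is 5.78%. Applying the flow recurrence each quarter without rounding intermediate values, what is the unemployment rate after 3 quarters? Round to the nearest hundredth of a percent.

With a fixed labor force, u_{t+1} = u_t + s·(1−u_t) − f·u_t = u_t·(1−s−f) + s.
Here 1−s−f = 0.689 and s = 0.031.
u_1 = 0.057800 × 0.689 + 0.031 = 0.070824.
u_2 = 0.070824 × 0.689 + 0.031 = 0.079798.
u_3 = 0.079798 × 0.689 + 0.031 = 0.085981.

Unemployment rate after three quarters ≈ 8.60%.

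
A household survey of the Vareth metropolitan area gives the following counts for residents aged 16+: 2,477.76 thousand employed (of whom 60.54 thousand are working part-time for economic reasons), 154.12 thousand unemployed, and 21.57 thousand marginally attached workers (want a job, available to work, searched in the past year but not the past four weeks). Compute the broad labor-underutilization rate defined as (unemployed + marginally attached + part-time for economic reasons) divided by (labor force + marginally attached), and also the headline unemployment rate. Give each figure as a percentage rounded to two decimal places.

Broad underutilization rate ≈ 8.90%; headline unemployment rate ≈ 5.86%.

Labor force = 2,477.76 + 154.12 = 2,631.88 thousand.
Numerator = 154.12 + 21.57 + 60.54 = 236.23 thousand.
Denominator = 2,631.88 + 21.57 = 2,653.45 thousand.
Broad rate = 236.23 / 2,653.45 = 8.90%.
Headline unemployment rate = 154.12 / 2,631.88 = 5.86%.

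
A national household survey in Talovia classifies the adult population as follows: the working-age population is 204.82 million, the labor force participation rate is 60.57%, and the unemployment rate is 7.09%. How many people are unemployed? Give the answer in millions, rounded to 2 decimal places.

About 8.80 million are unemployed.

Labor force = 0.6057 × 204.82 = 124.06 million.
Unemployed = 0.0709 × 124.06 ≈ 8.80 million.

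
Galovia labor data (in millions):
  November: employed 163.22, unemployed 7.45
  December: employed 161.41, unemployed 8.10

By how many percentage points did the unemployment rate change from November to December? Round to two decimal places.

The unemployment rate changed by +0.41 percentage points.

November: labor force = 163.22 + 7.45 = 170.67; u = 7.45/170.67 = 4.37%.
December: labor force = 161.41 + 8.10 = 169.51; u = 8.10/169.51 = 4.78%.
Change = 4.78% − 4.37% = +0.41 pp.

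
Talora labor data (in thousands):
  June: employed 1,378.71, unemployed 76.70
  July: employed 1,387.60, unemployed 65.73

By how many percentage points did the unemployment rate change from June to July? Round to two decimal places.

June: labor force = 1,378.71 + 76.70 = 1,455.41; u = 76.70/1,455.41 = 5.27%.
July: labor force = 1,387.60 + 65.73 = 1,453.33; u = 65.73/1,453.33 = 4.52%.
Change = 4.52% − 5.27% = −0.75 pp.

The unemployment rate changed by −0.75 percentage points.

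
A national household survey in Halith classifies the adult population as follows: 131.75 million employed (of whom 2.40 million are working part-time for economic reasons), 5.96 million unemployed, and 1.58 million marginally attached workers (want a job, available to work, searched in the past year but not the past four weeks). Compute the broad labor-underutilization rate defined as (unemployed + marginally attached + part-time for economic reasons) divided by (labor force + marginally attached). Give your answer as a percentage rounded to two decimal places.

Broad underutilization rate ≈ 7.14%.

Labor force = 131.75 + 5.96 = 137.71 million.
Numerator = 5.96 + 1.58 + 2.40 = 9.94 million.
Denominator = 137.71 + 1.58 = 139.29 million.
Broad rate = 9.94 / 139.29 = 7.14%.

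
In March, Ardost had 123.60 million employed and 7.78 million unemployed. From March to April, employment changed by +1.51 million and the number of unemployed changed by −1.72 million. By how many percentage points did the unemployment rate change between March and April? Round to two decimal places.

The unemployment rate changed by −1.30 percentage points.

March: labor force = 123.60 + 7.78 = 131.38; u = 7.78/131.38 = 5.92%.
April: labor force = 125.11 + 6.06 = 131.17; u = 6.06/131.17 = 4.62%.
Change = 4.62% − 5.92% = −1.30 pp.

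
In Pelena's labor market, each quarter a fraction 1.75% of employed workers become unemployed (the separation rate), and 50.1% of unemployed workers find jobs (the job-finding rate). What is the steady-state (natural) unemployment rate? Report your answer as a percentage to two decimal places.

At steady state the flows balance: s·E = f·U, so U/(E+U) = s/(s+f).
u* = 1.75 / (1.75 + 50.1) = 1.75 / 51.85 = 3.38%.

Steady-state unemployment rate ≈ 3.38%.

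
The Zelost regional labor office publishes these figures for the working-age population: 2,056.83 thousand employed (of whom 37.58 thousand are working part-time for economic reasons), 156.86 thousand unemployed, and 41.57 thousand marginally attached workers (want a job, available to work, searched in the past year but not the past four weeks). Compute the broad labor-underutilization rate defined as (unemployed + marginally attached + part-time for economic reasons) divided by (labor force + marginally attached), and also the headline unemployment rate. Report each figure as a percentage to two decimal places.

Labor force = 2,056.83 + 156.86 = 2,213.69 thousand.
Numerator = 156.86 + 41.57 + 37.58 = 236.01 thousand.
Denominator = 2,213.69 + 41.57 = 2,255.26 thousand.
Broad rate = 236.01 / 2,255.26 = 10.46%.
Headline unemployment rate = 156.86 / 2,213.69 = 7.09%.

Broad underutilization rate ≈ 10.46%; headline unemployment rate ≈ 7.09%.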